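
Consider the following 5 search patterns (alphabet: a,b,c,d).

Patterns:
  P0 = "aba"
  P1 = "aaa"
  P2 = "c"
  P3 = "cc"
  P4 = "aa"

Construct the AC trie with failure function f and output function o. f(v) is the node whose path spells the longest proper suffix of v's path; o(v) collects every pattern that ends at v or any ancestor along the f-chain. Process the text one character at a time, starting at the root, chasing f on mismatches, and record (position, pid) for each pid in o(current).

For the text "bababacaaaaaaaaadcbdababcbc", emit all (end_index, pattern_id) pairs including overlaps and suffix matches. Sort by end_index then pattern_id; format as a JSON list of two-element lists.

Construct AC machine:
Trie (insert patterns):
  0='ε' goto a→1 c→6
  1='a' goto a→4 b→2
  2='ab' goto a→3
  3='aba' goto ·  ←P0
  4='aa' goto a→5  ←P4
  5='aaa' goto ·  ←P1
  6='c' goto c→7  ←P2
  7='cc' goto ·  ←P3

Failure links (BFS by depth):
  fail(1) 'a': from fail(0)=0 chase 'a': 0 ⇒ 0;  out=∅∪out(0)=∅
  fail(6) 'c': from fail(0)=0 chase 'c': 0 ⇒ 0;  out={2}∪out(0)={2}
  fail(2) 'ab': from fail(1)=0 chase 'b': 0 ⇒ 0;  out=∅∪out(0)=∅
  fail(4) 'aa': from fail(1)=0 chase 'a': 0 ⇒ 1;  out={4}∪out(1)={4}
  fail(7) 'cc': from fail(6)=0 chase 'c': 0 ⇒ 6;  out={3}∪out(6)={2,3}
  fail(3) 'aba': from fail(2)=0 chase 'a': 0 ⇒ 1;  out={0}∪out(1)={0}
  fail(5) 'aaa': from fail(4)=1 chase 'a': 1 ⇒ 4;  out={1}∪out(4)={1,4}

Scan:
i=0 'b': node 0→0
i=1 'a': node 0→1
i=2 'b': node 1→2
i=3 'a': node 2→3  ** P0@[1:3]
i=4 'b': node 3→2 ·f
i=5 'a': node 2→3  ** P0@[3:5]
i=6 'c': node 3→6 ·f  ** P2@[6:6]
i=7 'a': node 6→1 ·f
i=8 'a': node 1→4  ** P4@[7:8]
i=9 'a': node 4→5  ** P1@[7:9],P4@[8:9]
i=10 'a': node 5→5 ·f  ** P1@[8:10],P4@[9:10]
i=11 'a': node 5→5 ·f  ** P1@[9:11],P4@[10:11]
i=12 'a': node 5→5 ·f  ** P1@[10:12],P4@[11:12]
i=13 'a': node 5→5 ·f  ** P1@[11:13],P4@[12:13]
i=14 'a': node 5→5 ·f  ** P1@[12:14],P4@[13:14]
i=15 'a': node 5→5 ·f  ** P1@[13:15],P4@[14:15]
i=16 'd': node 5→0 ·f
i=17 'c': node 0→6  ** P2@[17:17]
i=18 'b': node 6→0 ·f
i=19 'd': node 0→0
i=20 'a': node 0→1
i=21 'b': node 1→2
i=22 'a': node 2→3  ** P0@[20:22]
i=23 'b': node 3→2 ·f
i=24 'c': node 2→6 ·f  ** P2@[24:24]
i=25 'b': node 6→0 ·f
i=26 'c': node 0→6  ** P2@[26:26]

Matches: [[3,0],[5,0],[6,2],[8,4],[9,1],[9,4],[10,1],[10,4],[11,1],[11,4],[12,1],[12,4],[13,1],[13,4],[14,1],[14,4],[15,1],[15,4],[17,2],[22,0],[24,2],[26,2]]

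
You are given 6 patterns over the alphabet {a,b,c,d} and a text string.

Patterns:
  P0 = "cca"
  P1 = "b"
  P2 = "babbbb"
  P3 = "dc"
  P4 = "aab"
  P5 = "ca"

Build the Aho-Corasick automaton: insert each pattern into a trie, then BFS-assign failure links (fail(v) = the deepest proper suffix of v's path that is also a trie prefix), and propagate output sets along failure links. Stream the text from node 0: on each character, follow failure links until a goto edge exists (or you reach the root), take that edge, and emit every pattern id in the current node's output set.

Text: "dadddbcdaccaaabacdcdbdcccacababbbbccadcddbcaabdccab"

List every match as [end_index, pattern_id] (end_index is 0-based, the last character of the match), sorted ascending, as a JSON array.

Build:
Trie (insert patterns):
  0='ε' goto a→12 b→4 c→1 d→10
  1='c' goto a→15 c→2
  2='cc' goto a→3
  3='cca' goto ·  ←P0
  4='b' goto a→5  ←P1
  5='ba' goto b→6
  6='bab' goto b→7
  7='babb' goto b→8
  8='babbb' goto b→9
  9='babbbb' goto ·  ←P2
  10='d' goto c→11
  11='dc' goto ·  ←P3
  12='a' goto a→13
  13='aa' goto b→14
  14='aab' goto ·  ←P4
  15='ca' goto ·  ←P5

Failure links (BFS by depth):
  fail(1) 'c': from fail(0)=0 chase 'c': 0 ⇒ 0;  out=∅∪out(0)=∅
  fail(4) 'b': from fail(0)=0 chase 'b': 0 ⇒ 0;  out={1}∪out(0)={1}
  fail(10) 'd': from fail(0)=0 chase 'd': 0 ⇒ 0;  out=∅∪out(0)=∅
  fail(12) 'a': from fail(0)=0 chase 'a': 0 ⇒ 0;  out=∅∪out(0)=∅
  fail(2) 'cc': from fail(1)=0 chase 'c': 0 ⇒ 1;  out=∅∪out(1)=∅
  fail(5) 'ba': from fail(4)=0 chase 'a': 0 ⇒ 12;  out=∅∪out(12)=∅
  fail(11) 'dc': from fail(10)=0 chase 'c': 0 ⇒ 1;  out={3}∪out(1)={3}
  fail(13) 'aa': from fail(12)=0 chase 'a': 0 ⇒ 12;  out=∅∪out(12)=∅
  fail(15) 'ca': from fail(1)=0 chase 'a': 0 ⇒ 12;  out={5}∪out(12)={5}
  fail(3) 'cca': from fail(2)=1 chase 'a': 1 ⇒ 15;  out={0}∪out(15)={0,5}
  fail(6) 'bab': from fail(5)=12 chase 'b': 12→0 ⇒ 4;  out=∅∪out(4)={1}
  fail(14) 'aab': from fail(13)=12 chase 'b': 12→0 ⇒ 4;  out={4}∪out(4)={1,4}
  fail(7) 'babb': from fail(6)=4 chase 'b': 4→0 ⇒ 4;  out=∅∪out(4)={1}
  fail(8) 'babbb': from fail(7)=4 chase 'b': 4→0 ⇒ 4;  out=∅∪out(4)={1}
  fail(9) 'babbbb': from fail(8)=4 chase 'b': 4→0 ⇒ 4;  out={2}∪out(4)={1,2}

Run:
pos 0 'd': at 10
pos 1 'a': at 12 (via fail)
pos 2 'd': at 10 (via fail)
pos 3 'd': at 10 (via fail)
pos 4 'd': at 10 (via fail)
pos 5 'b': at 4 (via fail)  → match P1@[5:5]
pos 6 'c': at 1 (via fail)
pos 7 'd': at 10 (via fail)
pos 8 'a': at 12 (via fail)
pos 9 'c': at 1 (via fail)
pos 10 'c': at 2
pos 11 'a': at 3  → match P0@[9:11],P5@[10:11]
pos 12 'a': at 13 (via fail)
pos 13 'a': at 13 (via fail)
pos 14 'b': at 14  → match P1@[14:14],P4@[12:14]
pos 15 'a': at 5 (via fail)
pos 16 'c': at 1 (via fail)
pos 17 'd': at 10 (via fail)
pos 18 'c': at 11  → match P3@[17:18]
pos 19 'd': at 10 (via fail)
pos 20 'b': at 4 (via fail)  → match P1@[20:20]
pos 21 'd': at 10 (via fail)
pos 22 'c': at 11  → match P3@[21:22]
pos 23 'c': at 2 (via fail)
pos 24 'c': at 2 (via fail)
pos 25 'a': at 3  → match P0@[23:25],P5@[24:25]
pos 26 'c': at 1 (via fail)
pos 27 'a': at 15  → match P5@[26:27]
pos 28 'b': at 4 (via fail)  → match P1@[28:28]
pos 29 'a': at 5
pos 30 'b': at 6  → match P1@[30:30]
pos 31 'b': at 7  → match P1@[31:31]
pos 32 'b': at 8  → match P1@[32:32]
pos 33 'b': at 9  → match P1@[33:33],P2@[28:33]
pos 34 'c': at 1 (via fail)
pos 35 'c': at 2
pos 36 'a': at 3  → match P0@[34:36],P5@[35:36]
pos 37 'd': at 10 (via fail)
pos 38 'c': at 11  → match P3@[37:38]
pos 39 'd': at 10 (via fail)
pos 40 'd': at 10 (via fail)
pos 41 'b': at 4 (via fail)  → match P1@[41:41]
pos 42 'c': at 1 (via fail)
pos 43 'a': at 15  → match P5@[42:43]
pos 44 'a': at 13 (via fail)
pos 45 'b': at 14  → match P1@[45:45],P4@[43:45]
pos 46 'd': at 10 (via fail)
pos 47 'c': at 11  → match P3@[46:47]
pos 48 'c': at 2 (via fail)
pos 49 'a': at 3  → match P0@[47:49],P5@[48:49]
pos 50 'b': at 4 (via fail)  → match P1@[50:50]

All matches (sorted): [[5,1],[11,0],[11,5],[14,1],[14,4],[18,3],[20,1],[22,3],[25,0],[25,5],[27,5],[28,1],[30,1],[31,1],[32,1],[33,1],[33,2],[36,0],[36,5],[38,3],[41,1],[43,5],[45,1],[45,4],[47,3],[49,0],[49,5],[50,1]]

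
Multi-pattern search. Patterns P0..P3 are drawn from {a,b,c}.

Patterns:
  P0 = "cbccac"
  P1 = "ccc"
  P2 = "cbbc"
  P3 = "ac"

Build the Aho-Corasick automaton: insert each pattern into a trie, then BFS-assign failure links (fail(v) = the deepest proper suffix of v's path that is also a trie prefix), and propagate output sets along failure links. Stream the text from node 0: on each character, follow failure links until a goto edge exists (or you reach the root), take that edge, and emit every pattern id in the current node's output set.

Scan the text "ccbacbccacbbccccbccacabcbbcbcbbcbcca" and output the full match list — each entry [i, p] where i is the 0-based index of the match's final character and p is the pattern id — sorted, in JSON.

Build:
Trie nodes:
  0='ε' goto a→11 c→1
  1='c' goto b→2 c→7
  2='cb' goto b→9 c→3
  3='cbc' goto c→4
  4='cbcc' goto a→5
  5='cbcca' goto c→6
  6='cbccac' goto ·  ←P0
  7='cc' goto c→8
  8='ccc' goto ·  ←P1
  9='cbb' goto c→10
  10='cbbc' goto ·  ←P2
  11='a' goto c→12
  12='ac' goto ·  ←P3

Failure links (BFS by depth):
  n1('c'): parent n0 fail=0; on 'c' 0 → fail=0;  out ∅∪∅=∅
  n11('a'): parent n0 fail=0; on 'a' 0 → fail=0;  out ∅∪∅=∅
  n2('cb'): parent n1 fail=0; on 'b' 0 → fail=0;  out ∅∪∅=∅
  n7('cc'): parent n1 fail=0; on 'c' 0 → fail=1;  out ∅∪∅=∅
  n12('ac'): parent n11 fail=0; on 'c' 0 → fail=1;  out {3}∪∅={3}
  n3('cbc'): parent n2 fail=0; on 'c' 0 → fail=1;  out ∅∪∅=∅
  n8('ccc'): parent n7 fail=1; on 'c' 1 → fail=7;  out {1}∪∅={1}
  n9('cbb'): parent n2 fail=0; on 'b' 0 → fail=0;  out ∅∪∅=∅
  n4('cbcc'): parent n3 fail=1; on 'c' 1 → fail=7;  out ∅∪∅=∅
  n10('cbbc'): parent n9 fail=0; on 'c' 0 → fail=1;  out {2}∪∅={2}
  n5('cbcca'): parent n4 fail=7; on 'a' 7→1→0 → fail=11;  out ∅∪∅=∅
  n6('cbccac'): parent n5 fail=11; on 'c' 11 → fail=12;  out {0}∪{3}={0,3}

Run:
i=0 'c': node 0→1
i=1 'c': node 1→7
i=2 'b': node 7→2 ·f
i=3 'a': node 2→11 ·f
i=4 'c': node 11→12  → match P3@[3:4]
i=5 'b': node 12→2 ·f
i=6 'c': node 2→3
i=7 'c': node 3→4
i=8 'a': node 4→5
i=9 'c': node 5→6  → match P0@[4:9],P3@[8:9]
i=10 'b': node 6→2 ·f
i=11 'b': node 2→9
i=12 'c': node 9→10  → match P2@[9:12]
i=13 'c': node 10→7 ·f
i=14 'c': node 7→8  → match P1@[12:14]
i=15 'c': node 8→8 ·f  → match P1@[13:15]
i=16 'b': node 8→2 ·f
i=17 'c': node 2→3
i=18 'c': node 3→4
i=19 'a': node 4→5
i=20 'c': node 5→6  → match P0@[15:20],P3@[19:20]
i=21 'a': node 6→11 ·f
i=22 'b': node 11→0 ·f
i=23 'c': node 0→1
i=24 'b': node 1→2
i=25 'b': node 2→9
i=26 'c': node 9→10  → match P2@[23:26]
i=27 'b': node 10→2 ·f
i=28 'c': node 2→3
i=29 'b': node 3→2 ·f
i=30 'b': node 2→9
i=31 'c': node 9→10  → match P2@[28:31]
i=32 'b': node 10→2 ·f
i=33 'c': node 2→3
i=34 'c': node 3→4
i=35 'a': node 4→5

All matches (sorted): [[4,3],[9,0],[9,3],[12,2],[14,1],[15,1],[20,0],[20,3],[26,2],[31,2]]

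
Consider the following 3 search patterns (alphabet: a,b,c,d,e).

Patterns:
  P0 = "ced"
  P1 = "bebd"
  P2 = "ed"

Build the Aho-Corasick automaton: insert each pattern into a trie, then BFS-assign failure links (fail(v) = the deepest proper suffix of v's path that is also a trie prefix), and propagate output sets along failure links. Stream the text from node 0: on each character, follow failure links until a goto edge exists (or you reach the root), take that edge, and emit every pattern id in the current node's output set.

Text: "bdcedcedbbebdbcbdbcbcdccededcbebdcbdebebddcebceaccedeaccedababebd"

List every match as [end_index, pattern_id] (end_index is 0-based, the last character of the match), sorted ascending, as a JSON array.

Build automaton:
Trie nodes:
  0='ε' goto b→4 c→1 e→8
  1='c' goto e→2
  2='ce' goto d→3
  3='ced' goto ·  ←P0
  4='b' goto e→5
  5='be' goto b→6
  6='beb' goto d→7
  7='bebd' goto ·  ←P1
  8='e' goto d→9
  9='ed' goto ·  ←P2

Failure links (BFS by depth):
  fail(1) 'c': from fail(0)=0 chase 'c': 0 ⇒ 0;  out=∅∪out(0)=∅
  fail(4) 'b': from fail(0)=0 chase 'b': 0 ⇒ 0;  out=∅∪out(0)=∅
  fail(8) 'e': from fail(0)=0 chase 'e': 0 ⇒ 0;  out=∅∪out(0)=∅
  fail(2) 'ce': from fail(1)=0 chase 'e': 0 ⇒ 8;  out=∅∪out(8)=∅
  fail(5) 'be': from fail(4)=0 chase 'e': 0 ⇒ 8;  out=∅∪out(8)=∅
  fail(9) 'ed': from fail(8)=0 chase 'd': 0 ⇒ 0;  out={2}∪out(0)={2}
  fail(3) 'ced': from fail(2)=8 chase 'd': 8 ⇒ 9;  out={0}∪out(9)={0,2}
  fail(6) 'beb': from fail(5)=8 chase 'b': 8→0 ⇒ 4;  out=∅∪out(4)=∅
  fail(7) 'bebd': from fail(6)=4 chase 'd': 4→0 ⇒ 0;  out={1}∪out(0)={1}

Scan:
pos 0 'b': at 4
pos 1 'd': at 0 ·f
pos 2 'c': at 1
pos 3 'e': at 2
pos 4 'd': at 3  → match P0@[2:4],P2@[3:4]
pos 5 'c': at 1 ·f
pos 6 'e': at 2
pos 7 'd': at 3  → match P0@[5:7],P2@[6:7]
pos 8 'b': at 4 ·f
pos 9 'b': at 4 ·f
pos 10 'e': at 5
pos 11 'b': at 6
pos 12 'd': at 7  → match P1@[9:12]
pos 13 'b': at 4 ·f
pos 14 'c': at 1 ·f
pos 15 'b': at 4 ·f
pos 16 'd': at 0 ·f
pos 17 'b': at 4
pos 18 'c': at 1 ·f
pos 19 'b': at 4 ·f
pos 20 'c': at 1 ·f
pos 21 'd': at 0 ·f
pos 22 'c': at 1
pos 23 'c': at 1 ·f
pos 24 'e': at 2
pos 25 'd': at 3  → match P0@[23:25],P2@[24:25]
pos 26 'e': at 8 ·f
pos 27 'd': at 9  → match P2@[26:27]
pos 28 'c': at 1 ·f
pos 29 'b': at 4 ·f
pos 30 'e': at 5
pos 31 'b': at 6
pos 32 'd': at 7  → match P1@[29:32]
pos 33 'c': at 1 ·f
pos 34 'b': at 4 ·f
pos 35 'd': at 0 ·f
pos 36 'e': at 8
pos 37 'b': at 4 ·f
pos 38 'e': at 5
pos 39 'b': at 6
pos 40 'd': at 7  → match P1@[37:40]
pos 41 'd': at 0 ·f
pos 42 'c': at 1
pos 43 'e': at 2
pos 44 'b': at 4 ·f
pos 45 'c': at 1 ·f
pos 46 'e': at 2
pos 47 'a': at 0 ·f
pos 48 'c': at 1
pos 49 'c': at 1 ·f
pos 50 'e': at 2
pos 51 'd': at 3  → match P0@[49:51],P2@[50:51]
pos 52 'e': at 8 ·f
pos 53 'a': at 0 ·f
pos 54 'c': at 1
pos 55 'c': at 1 ·f
pos 56 'e': at 2
pos 57 'd': at 3  → match P0@[55:57],P2@[56:57]
pos 58 'a': at 0 ·f
pos 59 'b': at 4
pos 60 'a': at 0 ·f
pos 61 'b': at 4
pos 62 'e': at 5
pos 63 'b': at 6
pos 64 'd': at 7  → match P1@[61:64]

Matches: [[4,0],[4,2],[7,0],[7,2],[12,1],[25,0],[25,2],[27,2],[32,1],[40,1],[51,0],[51,2],[57,0],[57,2],[64,1]]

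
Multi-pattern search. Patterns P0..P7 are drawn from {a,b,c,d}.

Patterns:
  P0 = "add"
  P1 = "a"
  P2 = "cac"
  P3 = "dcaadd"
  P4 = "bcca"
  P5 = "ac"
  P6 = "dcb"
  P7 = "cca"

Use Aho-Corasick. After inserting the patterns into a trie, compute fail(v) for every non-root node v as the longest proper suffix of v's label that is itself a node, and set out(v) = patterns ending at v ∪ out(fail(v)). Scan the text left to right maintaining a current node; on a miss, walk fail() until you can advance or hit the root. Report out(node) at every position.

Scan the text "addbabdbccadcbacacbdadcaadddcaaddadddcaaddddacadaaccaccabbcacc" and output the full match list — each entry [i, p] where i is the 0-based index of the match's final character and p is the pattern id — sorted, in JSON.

Build:
Trie (insert patterns):
  n0 'ε': a→1 b→13 c→4 d→7
  n1 'a': c→17 d→2  ←P1
  n2 'ad': d→3
  n3 'add': ·  ←P0
  n4 'c': a→5 c→19
  n5 'ca': c→6
  n6 'cac': ·  ←P2
  n7 'd': c→8
  n8 'dc': a→9 b→18
  n9 'dca': a→10
  n10 'dcaa': d→11
  n11 'dcaad': d→12
  n12 'dcaadd': ·  ←P3
  n13 'b': c→14
  n14 'bc': c→15
  n15 'bcc': a→16
  n16 'bcca': ·  ←P4
  n17 'ac': ·  ←P5
  n18 'dcb': ·  ←P6
  n19 'cc': a→20
  n20 'cca': ·  ←P7

BFS fail/out derivation:
  fail(1) 'a': from fail(0)=0 chase 'a': 0 ⇒ 0;  out={1}∪out(0)={1}
  fail(4) 'c': from fail(0)=0 chase 'c': 0 ⇒ 0;  out=∅∪out(0)=∅
  fail(7) 'd': from fail(0)=0 chase 'd': 0 ⇒ 0;  out=∅∪out(0)=∅
  fail(13) 'b': from fail(0)=0 chase 'b': 0 ⇒ 0;  out=∅∪out(0)=∅
  fail(2) 'ad': from fail(1)=0 chase 'd': 0 ⇒ 7;  out=∅∪out(7)=∅
  fail(5) 'ca': from fail(4)=0 chase 'a': 0 ⇒ 1;  out=∅∪out(1)={1}
  fail(8) 'dc': from fail(7)=0 chase 'c': 0 ⇒ 4;  out=∅∪out(4)=∅
  fail(14) 'bc': from fail(13)=0 chase 'c': 0 ⇒ 4;  out=∅∪out(4)=∅
  fail(17) 'ac': from fail(1)=0 chase 'c': 0 ⇒ 4;  out={5}∪out(4)={5}
  fail(19) 'cc': from fail(4)=0 chase 'c': 0 ⇒ 4;  out=∅∪out(4)=∅
  fail(3) 'add': from fail(2)=7 chase 'd': 7→0 ⇒ 7;  out={0}∪out(7)={0}
  fail(6) 'cac': from fail(5)=1 chase 'c': 1 ⇒ 17;  out={2}∪out(17)={2,5}
  fail(9) 'dca': from fail(8)=4 chase 'a': 4 ⇒ 5;  out=∅∪out(5)={1}
  fail(15) 'bcc': from fail(14)=4 chase 'c': 4 ⇒ 19;  out=∅∪out(19)=∅
  fail(18) 'dcb': from fail(8)=4 chase 'b': 4→0 ⇒ 13;  out={6}∪out(13)={6}
  fail(20) 'cca': from fail(19)=4 chase 'a': 4 ⇒ 5;  out={7}∪out(5)={1,7}
  fail(10) 'dcaa': from fail(9)=5 chase 'a': 5→1→0 ⇒ 1;  out=∅∪out(1)={1}
  fail(16) 'bcca': from fail(15)=19 chase 'a': 19 ⇒ 20;  out={4}∪out(20)={1,4,7}
  fail(11) 'dcaad': from fail(10)=1 chase 'd': 1 ⇒ 2;  out=∅∪out(2)=∅
  fail(12) 'dcaadd': from fail(11)=2 chase 'd': 2 ⇒ 3;  out={3}∪out(3)={0,3}

Scan:
i=0 'a': node 0→1  emit P1@[0:0]
i=1 'd': node 1→2
i=2 'd': node 2→3  emit P0@[0:2]
i=3 'b': node 3→13 (fail-walked)
i=4 'a': node 13→1 (fail-walked)  emit P1@[4:4]
i=5 'b': node 1→13 (fail-walked)
i=6 'd': node 13→7 (fail-walked)
i=7 'b': node 7→13 (fail-walked)
i=8 'c': node 13→14
i=9 'c': node 14→15
i=10 'a': node 15→16  emit P1@[10:10],P4@[7:10],P7@[8:10]
i=11 'd': node 16→2 (fail-walked)
i=12 'c': node 2→8 (fail-walked)
i=13 'b': node 8→18  emit P6@[11:13]
i=14 'a': node 18→1 (fail-walked)  emit P1@[14:14]
i=15 'c': node 1→17  emit P5@[14:15]
i=16 'a': node 17→5 (fail-walked)  emit P1@[16:16]
i=17 'c': node 5→6  emit P2@[15:17],P5@[16:17]
i=18 'b': node 6→13 (fail-walked)
i=19 'd': node 13→7 (fail-walked)
i=20 'a': node 7→1 (fail-walked)  emit P1@[20:20]
i=21 'd': node 1→2
i=22 'c': node 2→8 (fail-walked)
i=23 'a': node 8→9  emit P1@[23:23]
i=24 'a': node 9→10  emit P1@[24:24]
i=25 'd': node 10→11
i=26 'd': node 11→12  emit P0@[24:26],P3@[21:26]
i=27 'd': node 12→7 (fail-walked)
i=28 'c': node 7→8
i=29 'a': node 8→9  emit P1@[29:29]
i=30 'a': node 9→10  emit P1@[30:30]
i=31 'd': node 10→11
i=32 'd': node 11→12  emit P0@[30:32],P3@[27:32]
i=33 'a': node 12→1 (fail-walked)  emit P1@[33:33]
i=34 'd': node 1→2
i=35 'd': node 2→3  emit P0@[33:35]
i=36 'd': node 3→7 (fail-walked)
i=37 'c': node 7→8
i=38 'a': node 8→9  emit P1@[38:38]
i=39 'a': node 9→10  emit P1@[39:39]
i=40 'd': node 10→11
i=41 'd': node 11→12  emit P0@[39:41],P3@[36:41]
i=42 'd': node 12→7 (fail-walked)
i=43 'd': node 7→7 (fail-walked)
i=44 'a': node 7→1 (fail-walked)  emit P1@[44:44]
i=45 'c': node 1→17  emit P5@[44:45]
i=46 'a': node 17→5 (fail-walked)  emit P1@[46:46]
i=47 'd': node 5→2 (fail-walked)
i=48 'a': node 2→1 (fail-walked)  emit P1@[48:48]
i=49 'a': node 1→1 (fail-walked)  emit P1@[49:49]
i=50 'c': node 1→17  emit P5@[49:50]
i=51 'c': node 17→19 (fail-walked)
i=52 'a': node 19→20  emit P1@[52:52],P7@[50:52]
i=53 'c': node 20→6 (fail-walked)  emit P2@[51:53],P5@[52:53]
i=54 'c': node 6→19 (fail-walked)
i=55 'a': node 19→20  emit P1@[55:55],P7@[53:55]
i=56 'b': node 20→13 (fail-walked)
i=57 'b': node 13→13 (fail-walked)
i=58 'c': node 13→14
i=59 'a': node 14→5 (fail-walked)  emit P1@[59:59]
i=60 'c': node 5→6  emit P2@[58:60],P5@[59:60]
i=61 'c': node 6→19 (fail-walked)

All matches (sorted): [[0,1],[2,0],[4,1],[10,1],[10,4],[10,7],[13,6],[14,1],[15,5],[16,1],[17,2],[17,5],[20,1],[23,1],[24,1],[26,0],[26,3],[29,1],[30,1],[32,0],[32,3],[33,1],[35,0],[38,1],[39,1],[41,0],[41,3],[44,1],[45,5],[46,1],[48,1],[49,1],[50,5],[52,1],[52,7],[53,2],[53,5],[55,1],[55,7],[59,1],[60,2],[60,5]]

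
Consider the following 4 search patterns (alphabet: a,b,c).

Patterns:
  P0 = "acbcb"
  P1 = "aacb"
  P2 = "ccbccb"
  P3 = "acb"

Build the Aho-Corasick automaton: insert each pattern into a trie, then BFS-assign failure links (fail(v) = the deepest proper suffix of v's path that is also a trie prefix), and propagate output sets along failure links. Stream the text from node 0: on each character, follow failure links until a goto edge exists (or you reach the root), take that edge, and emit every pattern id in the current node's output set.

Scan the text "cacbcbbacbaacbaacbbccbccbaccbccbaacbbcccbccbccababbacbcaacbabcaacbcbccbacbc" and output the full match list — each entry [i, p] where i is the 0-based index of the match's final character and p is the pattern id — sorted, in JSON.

Build automaton:
Trie nodes:
  0='ε' goto a→1 c→9
  1='a' goto a→6 c→2
  2='ac' goto b→3
  3='acb' goto c→4  [P3 ends]
  4='acbc' goto b→5
  5='acbcb' goto ·  [P0 ends]
  6='aa' goto c→7
  7='aac' goto b→8
  8='aacb' goto ·  [P1 ends]
  9='c' goto c→10
  10='cc' goto b→11
  11='ccb' goto c→12
  12='ccbc' goto c→13
  13='ccbcc' goto b→14
  14='ccbccb' goto ·  [P2 ends]

BFS fail/out derivation:
  fail(1) 'a': from fail(0)=0 chase 'a': 0 ⇒ 0;  out=∅∪out(0)=∅
  fail(9) 'c': from fail(0)=0 chase 'c': 0 ⇒ 0;  out=∅∪out(0)=∅
  fail(2) 'ac': from fail(1)=0 chase 'c': 0 ⇒ 9;  out=∅∪out(9)=∅
  fail(6) 'aa': from fail(1)=0 chase 'a': 0 ⇒ 1;  out=∅∪out(1)=∅
  fail(10) 'cc': from fail(9)=0 chase 'c': 0 ⇒ 9;  out=∅∪out(9)=∅
  fail(3) 'acb': from fail(2)=9 chase 'b': 9→0 ⇒ 0;  out={3}∪out(0)={3}
  fail(7) 'aac': from fail(6)=1 chase 'c': 1 ⇒ 2;  out=∅∪out(2)=∅
  fail(11) 'ccb': from fail(10)=9 chase 'b': 9→0 ⇒ 0;  out=∅∪out(0)=∅
  fail(4) 'acbc': from fail(3)=0 chase 'c': 0 ⇒ 9;  out=∅∪out(9)=∅
  fail(8) 'aacb': from fail(7)=2 chase 'b': 2 ⇒ 3;  out={1}∪out(3)={1,3}
  fail(12) 'ccbc': from fail(11)=0 chase 'c': 0 ⇒ 9;  out=∅∪out(9)=∅
  fail(5) 'acbcb': from fail(4)=9 chase 'b': 9→0 ⇒ 0;  out={0}∪out(0)={0}
  fail(13) 'ccbcc': from fail(12)=9 chase 'c': 9 ⇒ 10;  out=∅∪out(10)=∅
  fail(14) 'ccbccb': from fail(13)=10 chase 'b': 10 ⇒ 11;  out={2}∪out(11)={2}

Text stream:
pos 0 'c': at 9
pos 1 'a': at 1 (via fail)
pos 2 'c': at 2
pos 3 'b': at 3  → match P3@[1:3]
pos 4 'c': at 4
pos 5 'b': at 5  → match P0@[1:5]
pos 6 'b': at 0 (via fail)
pos 7 'a': at 1
pos 8 'c': at 2
pos 9 'b': at 3  → match P3@[7:9]
pos 10 'a': at 1 (via fail)
pos 11 'a': at 6
pos 12 'c': at 7
pos 13 'b': at 8  → match P1@[10:13],P3@[11:13]
pos 14 'a': at 1 (via fail)
pos 15 'a': at 6
pos 16 'c': at 7
pos 17 'b': at 8  → match P1@[14:17],P3@[15:17]
pos 18 'b': at 0 (via fail)
pos 19 'c': at 9
pos 20 'c': at 10
pos 21 'b': at 11
pos 22 'c': at 12
pos 23 'c': at 13
pos 24 'b': at 14  → match P2@[19:24]
pos 25 'a': at 1 (via fail)
pos 26 'c': at 2
pos 27 'c': at 10 (via fail)
pos 28 'b': at 11
pos 29 'c': at 12
pos 30 'c': at 13
pos 31 'b': at 14  → match P2@[26:31]
pos 32 'a': at 1 (via fail)
pos 33 'a': at 6
pos 34 'c': at 7
pos 35 'b': at 8  → match P1@[32:35],P3@[33:35]
pos 36 'b': at 0 (via fail)
pos 37 'c': at 9
pos 38 'c': at 10
pos 39 'c': at 10 (via fail)
pos 40 'b': at 11
pos 41 'c': at 12
pos 42 'c': at 13
pos 43 'b': at 14  → match P2@[38:43]
pos 44 'c': at 12 (via fail)
pos 45 'c': at 13
pos 46 'a': at 1 (via fail)
pos 47 'b': at 0 (via fail)
pos 48 'a': at 1
pos 49 'b': at 0 (via fail)
pos 50 'b': at 0
pos 51 'a': at 1
pos 52 'c': at 2
pos 53 'b': at 3  → match P3@[51:53]
pos 54 'c': at 4
pos 55 'a': at 1 (via fail)
pos 56 'a': at 6
pos 57 'c': at 7
pos 58 'b': at 8  → match P1@[55:58],P3@[56:58]
pos 59 'a': at 1 (via fail)
pos 60 'b': at 0 (via fail)
pos 61 'c': at 9
pos 62 'a': at 1 (via fail)
pos 63 'a': at 6
pos 64 'c': at 7
pos 65 'b': at 8  → match P1@[62:65],P3@[63:65]
pos 66 'c': at 4 (via fail)
pos 67 'b': at 5  → match P0@[63:67]
pos 68 'c': at 9 (via fail)
pos 69 'c': at 10
pos 70 'b': at 11
pos 71 'a': at 1 (via fail)
pos 72 'c': at 2
pos 73 'b': at 3  → match P3@[71:73]
pos 74 'c': at 4

All matches (sorted): [[3,3],[5,0],[9,3],[13,1],[13,3],[17,1],[17,3],[24,2],[31,2],[35,1],[35,3],[43,2],[53,3],[58,1],[58,3],[65,1],[65,3],[67,0],[73,3]]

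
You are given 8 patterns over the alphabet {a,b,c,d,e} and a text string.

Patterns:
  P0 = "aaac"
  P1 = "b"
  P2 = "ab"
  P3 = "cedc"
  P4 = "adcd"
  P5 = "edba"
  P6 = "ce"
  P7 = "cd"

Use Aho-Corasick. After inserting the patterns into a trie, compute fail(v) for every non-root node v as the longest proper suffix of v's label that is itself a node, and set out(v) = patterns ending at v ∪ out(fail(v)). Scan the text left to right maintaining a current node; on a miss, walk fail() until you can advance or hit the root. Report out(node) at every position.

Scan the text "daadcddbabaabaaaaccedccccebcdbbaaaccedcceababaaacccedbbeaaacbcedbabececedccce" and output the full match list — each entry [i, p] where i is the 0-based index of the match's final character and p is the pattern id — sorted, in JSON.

Build:
Trie (insert patterns):
  n0 'ε': a→1 b→5 c→7 e→14
  n1 'a': a→2 b→6 d→11
  n2 'aa': a→3
  n3 'aaa': c→4
  n4 'aaac': ·  [P0 ends]
  n5 'b': ·  [P1 ends]
  n6 'ab': ·  [P2 ends]
  n7 'c': d→18 e→8
  n8 'ce': d→9  [P6 ends]
  n9 'ced': c→10
  n10 'cedc': ·  [P3 ends]
  n11 'ad': c→12
  n12 'adc': d→13
  n13 'adcd': ·  [P4 ends]
  n14 'e': d→15
  n15 'ed': b→16
  n16 'edb': a→17
  n17 'edba': ·  [P5 ends]
  n18 'cd': ·  [P7 ends]

BFS fail/out derivation:
  fail(1) 'a': from fail(0)=0 chase 'a': 0 ⇒ 0;  out=∅∪out(0)=∅
  fail(5) 'b': from fail(0)=0 chase 'b': 0 ⇒ 0;  out={1}∪out(0)={1}
  fail(7) 'c': from fail(0)=0 chase 'c': 0 ⇒ 0;  out=∅∪out(0)=∅
  fail(14) 'e': from fail(0)=0 chase 'e': 0 ⇒ 0;  out=∅∪out(0)=∅
  fail(2) 'aa': from fail(1)=0 chase 'a': 0 ⇒ 1;  out=∅∪out(1)=∅
  fail(6) 'ab': from fail(1)=0 chase 'b': 0 ⇒ 5;  out={2}∪out(5)={1,2}
  fail(8) 'ce': from fail(7)=0 chase 'e': 0 ⇒ 14;  out={6}∪out(14)={6}
  fail(11) 'ad': from fail(1)=0 chase 'd': 0 ⇒ 0;  out=∅∪out(0)=∅
  fail(15) 'ed': from fail(14)=0 chase 'd': 0 ⇒ 0;  out=∅∪out(0)=∅
  fail(18) 'cd': from fail(7)=0 chase 'd': 0 ⇒ 0;  out={7}∪out(0)={7}
  fail(3) 'aaa': from fail(2)=1 chase 'a': 1 ⇒ 2;  out=∅∪out(2)=∅
  fail(9) 'ced': from fail(8)=14 chase 'd': 14 ⇒ 15;  out=∅∪out(15)=∅
  fail(12) 'adc': from fail(11)=0 chase 'c': 0 ⇒ 7;  out=∅∪out(7)=∅
  fail(16) 'edb': from fail(15)=0 chase 'b': 0 ⇒ 5;  out=∅∪out(5)={1}
  fail(4) 'aaac': from fail(3)=2 chase 'c': 2→1→0 ⇒ 7;  out={0}∪out(7)={0}
  fail(10) 'cedc': from fail(9)=15 chase 'c': 15→0 ⇒ 7;  out={3}∪out(7)={3}
  fail(13) 'adcd': from fail(12)=7 chase 'd': 7 ⇒ 18;  out={4}∪out(18)={4,7}
  fail(17) 'edba': from fail(16)=5 chase 'a': 5→0 ⇒ 1;  out={5}∪out(1)={5}

Text stream:
pos 0 'd': at 0
pos 1 'a': at 1
pos 2 'a': at 2
pos 3 'd': at 11 (via fail)
pos 4 'c': at 12
pos 5 'd': at 13  emit P4@[2:5],P7@[4:5]
pos 6 'd': at 0 (via fail)
pos 7 'b': at 5  emit P1@[7:7]
pos 8 'a': at 1 (via fail)
pos 9 'b': at 6  emit P1@[9:9],P2@[8:9]
pos 10 'a': at 1 (via fail)
pos 11 'a': at 2
pos 12 'b': at 6 (via fail)  emit P1@[12:12],P2@[11:12]
pos 13 'a': at 1 (via fail)
pos 14 'a': at 2
pos 15 'a': at 3
pos 16 'a': at 3 (via fail)
pos 17 'c': at 4  emit P0@[14:17]
pos 18 'c': at 7 (via fail)
pos 19 'e': at 8  emit P6@[18:19]
pos 20 'd': at 9
pos 21 'c': at 10  emit P3@[18:21]
pos 22 'c': at 7 (via fail)
pos 23 'c': at 7 (via fail)
pos 24 'c': at 7 (via fail)
pos 25 'e': at 8  emit P6@[24:25]
pos 26 'b': at 5 (via fail)  emit P1@[26:26]
pos 27 'c': at 7 (via fail)
pos 28 'd': at 18  emit P7@[27:28]
pos 29 'b': at 5 (via fail)  emit P1@[29:29]
pos 30 'b': at 5 (via fail)  emit P1@[30:30]
pos 31 'a': at 1 (via fail)
pos 32 'a': at 2
pos 33 'a': at 3
pos 34 'c': at 4  emit P0@[31:34]
pos 35 'c': at 7 (via fail)
pos 36 'e': at 8  emit P6@[35:36]
pos 37 'd': at 9
pos 38 'c': at 10  emit P3@[35:38]
pos 39 'c': at 7 (via fail)
pos 40 'e': at 8  emit P6@[39:40]
pos 41 'a': at 1 (via fail)
pos 42 'b': at 6  emit P1@[42:42],P2@[41:42]
pos 43 'a': at 1 (via fail)
pos 44 'b': at 6  emit P1@[44:44],P2@[43:44]
pos 45 'a': at 1 (via fail)
pos 46 'a': at 2
pos 47 'a': at 3
pos 48 'c': at 4  emit P0@[45:48]
pos 49 'c': at 7 (via fail)
pos 50 'c': at 7 (via fail)
pos 51 'e': at 8  emit P6@[50:51]
pos 52 'd': at 9
pos 53 'b': at 16 (via fail)  emit P1@[53:53]
pos 54 'b': at 5 (via fail)  emit P1@[54:54]
pos 55 'e': at 14 (via fail)
pos 56 'a': at 1 (via fail)
pos 57 'a': at 2
pos 58 'a': at 3
pos 59 'c': at 4  emit P0@[56:59]
pos 60 'b': at 5 (via fail)  emit P1@[60:60]
pos 61 'c': at 7 (via fail)
pos 62 'e': at 8  emit P6@[61:62]
pos 63 'd': at 9
pos 64 'b': at 16 (via fail)  emit P1@[64:64]
pos 65 'a': at 17  emit P5@[62:65]
pos 66 'b': at 6 (via fail)  emit P1@[66:66],P2@[65:66]
pos 67 'e': at 14 (via fail)
pos 68 'c': at 7 (via fail)
pos 69 'e': at 8  emit P6@[68:69]
pos 70 'c': at 7 (via fail)
pos 71 'e': at 8  emit P6@[70:71]
pos 72 'd': at 9
pos 73 'c': at 10  emit P3@[70:73]
pos 74 'c': at 7 (via fail)
pos 75 'c': at 7 (via fail)
pos 76 'e': at 8  emit P6@[75:76]

Result: [[5,4],[5,7],[7,1],[9,1],[9,2],[12,1],[12,2],[17,0],[19,6],[21,3],[25,6],[26,1],[28,7],[29,1],[30,1],[34,0],[36,6],[38,3],[40,6],[42,1],[42,2],[44,1],[44,2],[48,0],[51,6],[53,1],[54,1],[59,0],[60,1],[62,6],[64,1],[65,5],[66,1],[66,2],[69,6],[71,6],[73,3],[76,6]]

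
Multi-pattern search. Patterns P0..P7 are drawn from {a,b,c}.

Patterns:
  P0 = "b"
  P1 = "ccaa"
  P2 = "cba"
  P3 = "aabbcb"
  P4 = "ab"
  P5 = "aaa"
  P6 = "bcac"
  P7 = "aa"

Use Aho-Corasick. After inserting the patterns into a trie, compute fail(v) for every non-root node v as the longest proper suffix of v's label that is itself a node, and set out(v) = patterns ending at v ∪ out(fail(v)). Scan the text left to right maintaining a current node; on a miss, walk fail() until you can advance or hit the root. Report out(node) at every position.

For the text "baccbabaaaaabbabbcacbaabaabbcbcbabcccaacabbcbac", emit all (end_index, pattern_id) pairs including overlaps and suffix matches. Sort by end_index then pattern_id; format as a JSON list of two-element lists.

Construct AC machine:
Trie (insert patterns):
  n0 'ε': a→8 b→1 c→2
  n1 'b': c→16  ←P0
  n2 'c': b→6 c→3
  n3 'cc': a→4
  n4 'cca': a→5
  n5 'ccaa': ·  ←P1
  n6 'cb': a→7
  n7 'cba': ·  ←P2
  n8 'a': a→9 b→14
  n9 'aa': a→15 b→10  ←P7
  n10 'aab': b→11
  n11 'aabb': c→12
  n12 'aabbc': b→13
  n13 'aabbcb': ·  ←P3
  n14 'ab': ·  ←P4
  n15 'aaa': ·  ←P5
  n16 'bc': a→17
  n17 'bca': c→18
  n18 'bcac': ·  ←P6

BFS fail/out derivation:
  fail(1) 'b': from fail(0)=0 chase 'b': 0 ⇒ 0;  out={0}∪out(0)={0}
  fail(2) 'c': from fail(0)=0 chase 'c': 0 ⇒ 0;  out=∅∪out(0)=∅
  fail(8) 'a': from fail(0)=0 chase 'a': 0 ⇒ 0;  out=∅∪out(0)=∅
  fail(3) 'cc': from fail(2)=0 chase 'c': 0 ⇒ 2;  out=∅∪out(2)=∅
  fail(6) 'cb': from fail(2)=0 chase 'b': 0 ⇒ 1;  out=∅∪out(1)={0}
  fail(9) 'aa': from fail(8)=0 chase 'a': 0 ⇒ 8;  out={7}∪out(8)={7}
  fail(14) 'ab': from fail(8)=0 chase 'b': 0 ⇒ 1;  out={4}∪out(1)={0,4}
  fail(16) 'bc': from fail(1)=0 chase 'c': 0 ⇒ 2;  out=∅∪out(2)=∅
  fail(4) 'cca': from fail(3)=2 chase 'a': 2→0 ⇒ 8;  out=∅∪out(8)=∅
  fail(7) 'cba': from fail(6)=1 chase 'a': 1→0 ⇒ 8;  out={2}∪out(8)={2}
  fail(10) 'aab': from fail(9)=8 chase 'b': 8 ⇒ 14;  out=∅∪out(14)={0,4}
  fail(15) 'aaa': from fail(9)=8 chase 'a': 8 ⇒ 9;  out={5}∪out(9)={5,7}
  fail(17) 'bca': from fail(16)=2 chase 'a': 2→0 ⇒ 8;  out=∅∪out(8)=∅
  fail(5) 'ccaa': from fail(4)=8 chase 'a': 8 ⇒ 9;  out={1}∪out(9)={1,7}
  fail(11) 'aabb': from fail(10)=14 chase 'b': 14→1→0 ⇒ 1;  out=∅∪out(1)={0}
  fail(18) 'bcac': from fail(17)=8 chase 'c': 8→0 ⇒ 2;  out={6}∪out(2)={6}
  fail(12) 'aabbc': from fail(11)=1 chase 'c': 1 ⇒ 16;  out=∅∪out(16)=∅
  fail(13) 'aabbcb': from fail(12)=16 chase 'b': 16→2 ⇒ 6;  out={3}∪out(6)={0,3}

Scan:
i=0 'b': node 0→1  ** P0@[0:0]
i=1 'a': node 1→8 ·f
i=2 'c': node 8→2 ·f
i=3 'c': node 2→3
i=4 'b': node 3→6 ·f  ** P0@[4:4]
i=5 'a': node 6→7  ** P2@[3:5]
i=6 'b': node 7→14 ·f  ** P0@[6:6],P4@[5:6]
i=7 'a': node 14→8 ·f
i=8 'a': node 8→9  ** P7@[7:8]
i=9 'a': node 9→15  ** P5@[7:9],P7@[8:9]
i=10 'a': node 15→15 ·f  ** P5@[8:10],P7@[9:10]
i=11 'a': node 15→15 ·f  ** P5@[9:11],P7@[10:11]
i=12 'b': node 15→10 ·f  ** P0@[12:12],P4@[11:12]
i=13 'b': node 10→11  ** P0@[13:13]
i=14 'a': node 11→8 ·f
i=15 'b': node 8→14  ** P0@[15:15],P4@[14:15]
i=16 'b': node 14→1 ·f  ** P0@[16:16]
i=17 'c': node 1→16
i=18 'a': node 16→17
i=19 'c': node 17→18  ** P6@[16:19]
i=20 'b': node 18→6 ·f  ** P0@[20:20]
i=21 'a': node 6→7  ** P2@[19:21]
i=22 'a': node 7→9 ·f  ** P7@[21:22]
i=23 'b': node 9→10  ** P0@[23:23],P4@[22:23]
i=24 'a': node 10→8 ·f
i=25 'a': node 8→9  ** P7@[24:25]
i=26 'b': node 9→10  ** P0@[26:26],P4@[25:26]
i=27 'b': node 10→11  ** P0@[27:27]
i=28 'c': node 11→12
i=29 'b': node 12→13  ** P0@[29:29],P3@[24:29]
i=30 'c': node 13→16 ·f
i=31 'b': node 16→6 ·f  ** P0@[31:31]
i=32 'a': node 6→7  ** P2@[30:32]
i=33 'b': node 7→14 ·f  ** P0@[33:33],P4@[32:33]
i=34 'c': node 14→16 ·f
i=35 'c': node 16→3 ·f
i=36 'c': node 3→3 ·f
i=37 'a': node 3→4
i=38 'a': node 4→5  ** P1@[35:38],P7@[37:38]
i=39 'c': node 5→2 ·f
i=40 'a': node 2→8 ·f
i=41 'b': node 8→14  ** P0@[41:41],P4@[40:41]
i=42 'b': node 14→1 ·f  ** P0@[42:42]
i=43 'c': node 1→16
i=44 'b': node 16→6 ·f  ** P0@[44:44]
i=45 'a': node 6→7  ** P2@[43:45]
i=46 'c': node 7→2 ·f

All matches (sorted): [[0,0],[4,0],[5,2],[6,0],[6,4],[8,7],[9,5],[9,7],[10,5],[10,7],[11,5],[11,7],[12,0],[12,4],[13,0],[15,0],[15,4],[16,0],[19,6],[20,0],[21,2],[22,7],[23,0],[23,4],[25,7],[26,0],[26,4],[27,0],[29,0],[29,3],[31,0],[32,2],[33,0],[33,4],[38,1],[38,7],[41,0],[41,4],[42,0],[44,0],[45,2]]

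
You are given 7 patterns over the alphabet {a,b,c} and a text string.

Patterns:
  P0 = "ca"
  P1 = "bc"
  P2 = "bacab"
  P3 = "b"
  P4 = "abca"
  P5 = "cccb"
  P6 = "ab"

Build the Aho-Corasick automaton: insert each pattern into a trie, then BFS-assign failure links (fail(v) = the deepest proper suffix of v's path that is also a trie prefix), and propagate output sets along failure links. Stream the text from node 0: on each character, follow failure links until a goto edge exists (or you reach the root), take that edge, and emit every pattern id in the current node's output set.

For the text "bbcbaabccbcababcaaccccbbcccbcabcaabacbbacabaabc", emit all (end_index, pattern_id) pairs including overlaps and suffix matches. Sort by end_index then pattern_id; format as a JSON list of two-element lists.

Construct AC machine:
Trie (insert patterns):
  n0 'ε': a→9 b→3 c→1
  n1 'c': a→2 c→13
  n2 'ca': ·  ←P0
  n3 'b': a→5 c→4  ←P3
  n4 'bc': ·  ←P1
  n5 'ba': c→6
  n6 'bac': a→7
  n7 'baca': b→8
  n8 'bacab': ·  ←P2
  n9 'a': b→10
  n10 'ab': c→11  ←P6
  n11 'abc': a→12
  n12 'abca': ·  ←P4
  n13 'cc': c→14
  n14 'ccc': b→15
  n15 'cccb': ·  ←P5

Failure links (BFS by depth):
  n1('c'): parent n0 fail=0; on 'c' 0 → fail=0;  out ∅∪∅=∅
  n3('b'): parent n0 fail=0; on 'b' 0 → fail=0;  out {3}∪∅={3}
  n9('a'): parent n0 fail=0; on 'a' 0 → fail=0;  out ∅∪∅=∅
  n2('ca'): parent n1 fail=0; on 'a' 0 → fail=9;  out {0}∪∅={0}
  n4('bc'): parent n3 fail=0; on 'c' 0 → fail=1;  out {1}∪∅={1}
  n5('ba'): parent n3 fail=0; on 'a' 0 → fail=9;  out ∅∪∅=∅
  n10('ab'): parent n9 fail=0; on 'b' 0 → fail=3;  out {6}∪{3}={3,6}
  n13('cc'): parent n1 fail=0; on 'c' 0 → fail=1;  out ∅∪∅=∅
  n6('bac'): parent n5 fail=9; on 'c' 9→0 → fail=1;  out ∅∪∅=∅
  n11('abc'): parent n10 fail=3; on 'c' 3 → fail=4;  out ∅∪{1}={1}
  n14('ccc'): parent n13 fail=1; on 'c' 1 → fail=13;  out ∅∪∅=∅
  n7('baca'): parent n6 fail=1; on 'a' 1 → fail=2;  out ∅∪{0}={0}
  n12('abca'): parent n11 fail=4; on 'a' 4→1 → fail=2;  out {4}∪{0}={0,4}
  n15('cccb'): parent n14 fail=13; on 'b' 13→1→0 → fail=3;  out {5}∪{3}={3,5}
  n8('bacab'): parent n7 fail=2; on 'b' 2→9 → fail=10;  out {2}∪{3,6}={2,3,6}

Run:
i=0 'b': node 0→3  emit P3@[0:0]
i=1 'b': node 3→3 (via fail)  emit P3@[1:1]
i=2 'c': node 3→4  emit P1@[1:2]
i=3 'b': node 4→3 (via fail)  emit P3@[3:3]
i=4 'a': node 3→5
i=5 'a': node 5→9 (via fail)
i=6 'b': node 9→10  emit P3@[6:6],P6@[5:6]
i=7 'c': node 10→11  emit P1@[6:7]
i=8 'c': node 11→13 (via fail)
i=9 'b': node 13→3 (via fail)  emit P3@[9:9]
i=10 'c': node 3→4  emit P1@[9:10]
i=11 'a': node 4→2 (via fail)  emit P0@[10:11]
i=12 'b': node 2→10 (via fail)  emit P3@[12:12],P6@[11:12]
i=13 'a': node 10→5 (via fail)
i=14 'b': node 5→10 (via fail)  emit P3@[14:14],P6@[13:14]
i=15 'c': node 10→11  emit P1@[14:15]
i=16 'a': node 11→12  emit P0@[15:16],P4@[13:16]
i=17 'a': node 12→9 (via fail)
i=18 'c': node 9→1 (via fail)
i=19 'c': node 1→13
i=20 'c': node 13→14
i=21 'c': node 14→14 (via fail)
i=22 'b': node 14→15  emit P3@[22:22],P5@[19:22]
i=23 'b': node 15→3 (via fail)  emit P3@[23:23]
i=24 'c': node 3→4  emit P1@[23:24]
i=25 'c': node 4→13 (via fail)
i=26 'c': node 13→14
i=27 'b': node 14→15  emit P3@[27:27],P5@[24:27]
i=28 'c': node 15→4 (via fail)  emit P1@[27:28]
i=29 'a': node 4→2 (via fail)  emit P0@[28:29]
i=30 'b': node 2→10 (via fail)  emit P3@[30:30],P6@[29:30]
i=31 'c': node 10→11  emit P1@[30:31]
i=32 'a': node 11→12  emit P0@[31:32],P4@[29:32]
i=33 'a': node 12→9 (via fail)
i=34 'b': node 9→10  emit P3@[34:34],P6@[33:34]
i=35 'a': node 10→5 (via fail)
i=36 'c': node 5→6
i=37 'b': node 6→3 (via fail)  emit P3@[37:37]
i=38 'b': node 3→3 (via fail)  emit P3@[38:38]
i=39 'a': node 3→5
i=40 'c': node 5→6
i=41 'a': node 6→7  emit P0@[40:41]
i=42 'b': node 7→8  emit P2@[38:42],P3@[42:42],P6@[41:42]
i=43 'a': node 8→5 (via fail)
i=44 'a': node 5→9 (via fail)
i=45 'b': node 9→10  emit P3@[45:45],P6@[44:45]
i=46 'c': node 10→11  emit P1@[45:46]

Result: [[0,3],[1,3],[2,1],[3,3],[6,3],[6,6],[7,1],[9,3],[10,1],[11,0],[12,3],[12,6],[14,3],[14,6],[15,1],[16,0],[16,4],[22,3],[22,5],[23,3],[24,1],[27,3],[27,5],[28,1],[29,0],[30,3],[30,6],[31,1],[32,0],[32,4],[34,3],[34,6],[37,3],[38,3],[41,0],[42,2],[42,3],[42,6],[45,3],[45,6],[46,1]]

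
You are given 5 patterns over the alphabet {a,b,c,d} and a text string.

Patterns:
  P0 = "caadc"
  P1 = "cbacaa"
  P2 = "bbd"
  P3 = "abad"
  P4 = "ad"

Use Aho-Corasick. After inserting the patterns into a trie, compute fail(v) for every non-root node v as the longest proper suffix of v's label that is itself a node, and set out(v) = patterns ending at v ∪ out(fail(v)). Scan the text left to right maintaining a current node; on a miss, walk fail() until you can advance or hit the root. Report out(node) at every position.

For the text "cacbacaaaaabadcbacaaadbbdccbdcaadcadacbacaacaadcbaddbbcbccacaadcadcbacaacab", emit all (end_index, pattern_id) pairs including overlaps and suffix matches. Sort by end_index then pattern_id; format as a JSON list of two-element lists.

Build automaton:
Trie nodes:
  0='ε' goto a→14 b→11 c→1
  1='c' goto a→2 b→6
  2='ca' goto a→3
  3='caa' goto d→4
  4='caad' goto c→5
  5='caadc' goto ·  [P0 ends]
  6='cb' goto a→7
  7='cba' goto c→8
  8='cbac' goto a→9
  9='cbaca' goto a→10
  10='cbacaa' goto ·  [P1 ends]
  11='b' goto b→12
  12='bb' goto d→13
  13='bbd' goto ·  [P2 ends]
  14='a' goto b→15 d→18
  15='ab' goto a→16
  16='aba' goto d→17
  17='abad' goto ·  [P3 ends]
  18='ad' goto ·  [P4 ends]

BFS fail/out derivation:
  n1('c'): parent n0 fail=0; on 'c' 0 → fail=0;  out ∅∪∅=∅
  n11('b'): parent n0 fail=0; on 'b' 0 → fail=0;  out ∅∪∅=∅
  n14('a'): parent n0 fail=0; on 'a' 0 → fail=0;  out ∅∪∅=∅
  n2('ca'): parent n1 fail=0; on 'a' 0 → fail=14;  out ∅∪∅=∅
  n6('cb'): parent n1 fail=0; on 'b' 0 → fail=11;  out ∅∪∅=∅
  n12('bb'): parent n11 fail=0; on 'b' 0 → fail=11;  out ∅∪∅=∅
  n15('ab'): parent n14 fail=0; on 'b' 0 → fail=11;  out ∅∪∅=∅
  n18('ad'): parent n14 fail=0; on 'd' 0 → fail=0;  out {4}∪∅={4}
  n3('caa'): parent n2 fail=14; on 'a' 14→0 → fail=14;  out ∅∪∅=∅
  n7('cba'): parent n6 fail=11; on 'a' 11→0 → fail=14;  out ∅∪∅=∅
  n13('bbd'): parent n12 fail=11; on 'd' 11→0 → fail=0;  out {2}∪∅={2}
  n16('aba'): parent n15 fail=11; on 'a' 11→0 → fail=14;  out ∅∪∅=∅
  n4('caad'): parent n3 fail=14; on 'd' 14 → fail=18;  out ∅∪{4}={4}
  n8('cbac'): parent n7 fail=14; on 'c' 14→0 → fail=1;  out ∅∪∅=∅
  n17('abad'): parent n16 fail=14; on 'd' 14 → fail=18;  out {3}∪{4}={3,4}
  n5('caadc'): parent n4 fail=18; on 'c' 18→0 → fail=1;  out {0}∪∅={0}
  n9('cbaca'): parent n8 fail=1; on 'a' 1 → fail=2;  out ∅∪∅=∅
  n10('cbacaa'): parent n9 fail=2; on 'a' 2 → fail=3;  out {1}∪∅={1}

Run:
i=0 'c': node 0→1
i=1 'a': node 1→2
i=2 'c': node 2→1 (fail-walked)
i=3 'b': node 1→6
i=4 'a': node 6→7
i=5 'c': node 7→8
i=6 'a': node 8→9
i=7 'a': node 9→10  emit P1@[2:7]
i=8 'a': node 10→14 (fail-walked)
i=9 'a': node 14→14 (fail-walked)
i=10 'a': node 14→14 (fail-walked)
i=11 'b': node 14→15
i=12 'a': node 15→16
i=13 'd': node 16→17  emit P3@[10:13],P4@[12:13]
i=14 'c': node 17→1 (fail-walked)
i=15 'b': node 1→6
i=16 'a': node 6→7
i=17 'c': node 7→8
i=18 'a': node 8→9
i=19 'a': node 9→10  emit P1@[14:19]
i=20 'a': node 10→14 (fail-walked)
i=21 'd': node 14→18  emit P4@[20:21]
i=22 'b': node 18→11 (fail-walked)
i=23 'b': node 11→12
i=24 'd': node 12→13  emit P2@[22:24]
i=25 'c': node 13→1 (fail-walked)
i=26 'c': node 1→1 (fail-walked)
i=27 'b': node 1→6
i=28 'd': node 6→0 (fail-walked)
i=29 'c': node 0→1
i=30 'a': node 1→2
i=31 'a': node 2→3
i=32 'd': node 3→4  emit P4@[31:32]
i=33 'c': node 4→5  emit P0@[29:33]
i=34 'a': node 5→2 (fail-walked)
i=35 'd': node 2→18 (fail-walked)  emit P4@[34:35]
i=36 'a': node 18→14 (fail-walked)
i=37 'c': node 14→1 (fail-walked)
i=38 'b': node 1→6
i=39 'a': node 6→7
i=40 'c': node 7→8
i=41 'a': node 8→9
i=42 'a': node 9→10  emit P1@[37:42]
i=43 'c': node 10→1 (fail-walked)
i=44 'a': node 1→2
i=45 'a': node 2→3
i=46 'd': node 3→4  emit P4@[45:46]
i=47 'c': node 4→5  emit P0@[43:47]
i=48 'b': node 5→6 (fail-walked)
i=49 'a': node 6→7
i=50 'd': node 7→18 (fail-walked)  emit P4@[49:50]
i=51 'd': node 18→0 (fail-walked)
i=52 'b': node 0→11
i=53 'b': node 11→12
i=54 'c': node 12→1 (fail-walked)
i=55 'b': node 1→6
i=56 'c': node 6→1 (fail-walked)
i=57 'c': node 1→1 (fail-walked)
i=58 'a': node 1→2
i=59 'c': node 2→1 (fail-walked)
i=60 'a': node 1→2
i=61 'a': node 2→3
i=62 'd': node 3→4  emit P4@[61:62]
i=63 'c': node 4→5  emit P0@[59:63]
i=64 'a': node 5→2 (fail-walked)
i=65 'd': node 2→18 (fail-walked)  emit P4@[64:65]
i=66 'c': node 18→1 (fail-walked)
i=67 'b': node 1→6
i=68 'a': node 6→7
i=69 'c': node 7→8
i=70 'a': node 8→9
i=71 'a': node 9→10  emit P1@[66:71]
i=72 'c': node 10→1 (fail-walked)
i=73 'a': node 1→2
i=74 'b': node 2→15 (fail-walked)

All matches (sorted): [[7,1],[13,3],[13,4],[19,1],[21,4],[24,2],[32,4],[33,0],[35,4],[42,1],[46,4],[47,0],[50,4],[62,4],[63,0],[65,4],[71,1]]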